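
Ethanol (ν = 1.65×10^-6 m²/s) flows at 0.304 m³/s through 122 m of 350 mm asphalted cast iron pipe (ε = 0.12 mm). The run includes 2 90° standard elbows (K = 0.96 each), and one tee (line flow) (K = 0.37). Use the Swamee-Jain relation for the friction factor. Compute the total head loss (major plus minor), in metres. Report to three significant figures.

V = 4Q/(πD²) = 3.160 m/s; V²/2g = 0.5089 m
Re = 6.70×10^5, ε/D = 3.43×10^-4 → f = 0.01642 (Swamee-Jain)
Major: h_f = f(L/D)·V²/2g = 0.01642·348.6·0.5089 = 2.913 m
Minor: ΣK = 2.29; h_m = ΣK·V²/2g = 1.165 m
Total H_L = 2.913 + 1.165 = 4.078 m

H_L ≈ 4.08 m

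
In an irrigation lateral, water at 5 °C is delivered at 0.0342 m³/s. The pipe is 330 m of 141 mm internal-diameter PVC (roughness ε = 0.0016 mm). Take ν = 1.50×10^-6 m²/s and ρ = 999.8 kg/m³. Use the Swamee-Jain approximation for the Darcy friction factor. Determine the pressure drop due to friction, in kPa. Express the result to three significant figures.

V = 4Q/(πD²) = 4·0.0342/(π·0.141²) = 2.190 m/s
Re = VD/ν = 2.190·0.141/1.50×10^-6 = 2.06×10^5 → turbulent
ε/D = 0.0016/141 = 1.13×10^-5
Swamee-Jain: f = 0.01555
h_f = f(L/D)V²/(2g) = 0.01555·(330/0.141)·2.190²/(2·9.81) = 8.899 m
Δp = ρg·h_f = 999.8·9.81·8.899 = 87.28 kPa

Δp ≈ 87.3 kPa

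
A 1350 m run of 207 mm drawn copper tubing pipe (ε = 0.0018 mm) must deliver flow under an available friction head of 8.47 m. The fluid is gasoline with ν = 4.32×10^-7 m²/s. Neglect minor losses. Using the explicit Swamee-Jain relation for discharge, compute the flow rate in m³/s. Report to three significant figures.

Swamee-Jain (Type II): Q = -0.965·√(gD⁵h_f/L)·ln[ε/(3.7D) + √(3.17ν²L/(gD³h_f))]
√(gD⁵h_f/L) = √(9.81·0.207⁵·8.47/1350) = 0.004837
ε/(3.7D) = 2.35×10^-6; √(3.17ν²L/(gD³h_f)) = 3.29×10^-5
Q = -0.965·0.004837·ln(3.527×10^-5) = 0.04785 m³/s
Check: V = 1.42 m/s, Re = 6.81×10^5, f = 0.01256, h_f = 8.44 m ≈ 8.47 m ✓

Q ≈ 0.0479 m³/s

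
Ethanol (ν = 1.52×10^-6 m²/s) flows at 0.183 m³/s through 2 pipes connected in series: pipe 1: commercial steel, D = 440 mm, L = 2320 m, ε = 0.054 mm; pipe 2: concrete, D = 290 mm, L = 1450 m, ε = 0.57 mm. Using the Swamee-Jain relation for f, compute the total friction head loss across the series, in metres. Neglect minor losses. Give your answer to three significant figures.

H ≈ 52.5 m

Pipe 1: V = 1.204 m/s, Re = 3.48×10^5, ε/D = 1.23×10^-4, f = 0.01535, h_1 = f(L/D)V²/2g = 5.976 m
Pipe 2: V = 2.771 m/s, Re = 5.29×10^5, ε/D = 0.00197, f = 0.02377, h_2 = f(L/D)V²/2g = 46.51 m
Series → Q common, losses add: H = Σh = 52.48 m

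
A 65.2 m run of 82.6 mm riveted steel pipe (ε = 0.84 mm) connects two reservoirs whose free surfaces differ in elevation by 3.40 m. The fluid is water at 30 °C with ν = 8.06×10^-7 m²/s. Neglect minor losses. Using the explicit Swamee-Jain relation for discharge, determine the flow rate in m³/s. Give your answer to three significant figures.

Swamee-Jain (Type II): Q = -0.965·√(gD⁵h_f/L)·ln[ε/(3.7D) + √(3.17ν²L/(gD³h_f))]
√(gD⁵h_f/L) = √(9.81·0.0826⁵·3.40/65.2) = 0.001402
ε/(3.7D) = 0.00275; √(3.17ν²L/(gD³h_f)) = 8.45×10^-5
Q = -0.965·0.001402·ln(0.002833) = 0.007940 m³/s
Check: V = 1.48 m/s, Re = 1.52×10^5, f = 0.03870, h_f = 3.42 m ≈ 3.40 m ✓

Q ≈ 0.00794 m³/s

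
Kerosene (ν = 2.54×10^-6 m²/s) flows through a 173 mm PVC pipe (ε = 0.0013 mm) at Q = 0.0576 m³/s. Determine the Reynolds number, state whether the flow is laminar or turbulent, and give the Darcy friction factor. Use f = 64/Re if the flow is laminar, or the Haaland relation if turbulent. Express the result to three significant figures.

V = 4Q/(πD²) = 2.450 m/s
Re = VD/ν = 2.450·0.173/2.54×10^-6 = 1.67×10^5
Re > 4000 → turbulent; ε/D = 7.51×10^-6
Haaland: f = 0.01610

Re ≈ 1.67×10^5; turbulent; f ≈ 0.0161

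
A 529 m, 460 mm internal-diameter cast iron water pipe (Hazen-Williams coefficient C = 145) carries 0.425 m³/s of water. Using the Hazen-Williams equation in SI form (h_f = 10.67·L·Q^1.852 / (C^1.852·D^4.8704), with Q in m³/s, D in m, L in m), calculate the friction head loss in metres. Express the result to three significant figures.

h_f = 10.67·529·0.425^1.852 / (145^1.852·0.460^4.8704) = 5.047 m

h_f ≈ 5.05 m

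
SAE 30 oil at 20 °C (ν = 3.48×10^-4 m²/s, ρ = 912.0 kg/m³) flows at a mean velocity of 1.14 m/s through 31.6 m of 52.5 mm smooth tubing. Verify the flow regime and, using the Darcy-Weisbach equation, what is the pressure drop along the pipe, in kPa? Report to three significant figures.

Δp ≈ 133 kPa

Re = VD/ν = 1.14·0.05250/3.48×10^-4 = 172 → laminar (Re < 2300)
f = 64/Re = 0.3721
h_f = f(L/D)V²/(2g) = 0.3721·(31.6/0.05250)·1.14²/(2·9.81) = 14.84 m
Δp = ρg·h_f = 912.0·9.81·14.84 = 132.7 kPa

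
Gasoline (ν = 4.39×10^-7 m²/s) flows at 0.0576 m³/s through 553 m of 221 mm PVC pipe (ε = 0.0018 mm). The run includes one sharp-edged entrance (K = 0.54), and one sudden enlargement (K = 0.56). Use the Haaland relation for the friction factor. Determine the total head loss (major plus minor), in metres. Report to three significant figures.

V = 4Q/(πD²) = 1.502 m/s; V²/2g = 0.1149 m
Re = 7.56×10^5, ε/D = 8.14×10^-6 → f = 0.01227 (Haaland)
Major: h_f = f(L/D)·V²/2g = 0.01227·2502·0.1149 = 3.528 m
Minor: ΣK = 1.10; h_m = ΣK·V²/2g = 0.1264 m
Total H_L = 3.528 + 0.1264 = 3.655 m

H_L ≈ 3.65 m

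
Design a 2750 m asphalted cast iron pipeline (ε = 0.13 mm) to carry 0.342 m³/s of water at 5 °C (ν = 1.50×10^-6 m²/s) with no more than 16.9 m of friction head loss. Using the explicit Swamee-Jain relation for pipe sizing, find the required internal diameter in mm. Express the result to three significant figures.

D ≈ 485 mm

Swamee-Jain (Type III): D = 0.66·[ε^1.25·(LQ²/(gh_f))^4.75 + ν·Q^9.4·(L/(gh_f))^5.2]^0.04
LQ²/(gh_f) = 1.940; L/(gh_f) = 16.59
Term 1 = ε^1.25·(…)^4.75 = 3.23×10^-4; Term 2 = ν·Q^9.4·(…)^5.2 = 1.38×10^-4
D = 0.66·(3.23×10^-4 + 1.38×10^-4)^0.04 = 0.4854 m = 485 mm
Check: V = 1.85 m/s, Re = 5.98×10^5, f = 0.01591, h_f = 15.7 m ≈ 16.9 m ✓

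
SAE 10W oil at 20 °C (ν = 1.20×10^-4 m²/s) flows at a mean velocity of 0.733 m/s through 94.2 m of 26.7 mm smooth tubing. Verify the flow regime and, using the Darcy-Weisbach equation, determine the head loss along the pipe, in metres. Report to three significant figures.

h_f ≈ 37.9 m

Re = VD/ν = 0.733·0.02670/1.20×10^-4 = 163 → laminar (Re < 2300)
f = 64/Re = 0.3924
h_f = f(L/D)V²/(2g) = 0.3924·(94.2/0.02670)·0.733²/(2·9.81) = 37.91 m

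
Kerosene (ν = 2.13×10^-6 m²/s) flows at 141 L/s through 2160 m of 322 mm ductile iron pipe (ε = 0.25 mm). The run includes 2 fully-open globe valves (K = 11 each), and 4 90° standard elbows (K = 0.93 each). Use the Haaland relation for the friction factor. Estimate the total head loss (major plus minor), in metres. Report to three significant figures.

H_L ≈ 24.1 m

V = 4Q/(πD²) = 1.731 m/s; V²/2g = 0.1528 m
Re = 2.62×10^5, ε/D = 7.76×10^-4 → f = 0.01966 (Haaland)
Major: h_f = f(L/D)·V²/2g = 0.01966·6708·0.1528 = 20.15 m
Minor: ΣK = 25.7; h_m = ΣK·V²/2g = 3.930 m
Total H_L = 20.15 + 3.930 = 24.08 m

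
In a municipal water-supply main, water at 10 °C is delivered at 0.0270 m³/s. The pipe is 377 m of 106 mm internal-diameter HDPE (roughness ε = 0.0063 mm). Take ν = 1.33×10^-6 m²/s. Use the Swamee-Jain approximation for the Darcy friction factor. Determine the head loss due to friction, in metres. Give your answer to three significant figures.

V = 4Q/(πD²) = 4·0.0270/(π·0.106²) = 3.060 m/s
Re = VD/ν = 3.060·0.106/1.33×10^-6 = 2.44×10^5 → turbulent
ε/D = 0.0063/106 = 5.94×10^-5
Swamee-Jain: f = 0.01554
h_f = f(L/D)V²/(2g) = 0.01554·(377/0.106)·3.060²/(2·9.81) = 26.37 m

h_f ≈ 26.4 m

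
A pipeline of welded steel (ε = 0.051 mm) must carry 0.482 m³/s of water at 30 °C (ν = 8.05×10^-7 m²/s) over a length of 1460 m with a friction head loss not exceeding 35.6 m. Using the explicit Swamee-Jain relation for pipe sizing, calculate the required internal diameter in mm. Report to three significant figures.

D ≈ 406 mm

Swamee-Jain (Type III): D = 0.66·[ε^1.25·(LQ²/(gh_f))^4.75 + ν·Q^9.4·(L/(gh_f))^5.2]^0.04
LQ²/(gh_f) = 0.9712; L/(gh_f) = 4.181
Term 1 = ε^1.25·(…)^4.75 = 3.75×10^-6; Term 2 = ν·Q^9.4·(…)^5.2 = 1.44×10^-6
D = 0.66·(3.75×10^-6 + 1.44×10^-6)^0.04 = 0.4056 m = 406 mm
Check: V = 3.73 m/s, Re = 1.88×10^6, f = 0.01334, h_f = 34.1 m ≈ 35.6 m ✓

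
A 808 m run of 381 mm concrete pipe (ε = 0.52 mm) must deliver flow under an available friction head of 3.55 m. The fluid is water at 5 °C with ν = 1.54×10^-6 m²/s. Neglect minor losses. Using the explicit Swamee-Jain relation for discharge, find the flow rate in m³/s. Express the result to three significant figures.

Swamee-Jain (Type II): Q = -0.965·√(gD⁵h_f/L)·ln[ε/(3.7D) + √(3.17ν²L/(gD³h_f))]
√(gD⁵h_f/L) = √(9.81·0.381⁵·3.55/808) = 0.01860
ε/(3.7D) = 3.69×10^-4; √(3.17ν²L/(gD³h_f)) = 5.62×10^-5
Q = -0.965·0.01860·ln(4.250×10^-4) = 0.1394 m³/s
Check: V = 1.22 m/s, Re = 3.02×10^5, f = 0.02214, h_f = 3.58 m ≈ 3.55 m ✓

Q ≈ 0.139 m³/s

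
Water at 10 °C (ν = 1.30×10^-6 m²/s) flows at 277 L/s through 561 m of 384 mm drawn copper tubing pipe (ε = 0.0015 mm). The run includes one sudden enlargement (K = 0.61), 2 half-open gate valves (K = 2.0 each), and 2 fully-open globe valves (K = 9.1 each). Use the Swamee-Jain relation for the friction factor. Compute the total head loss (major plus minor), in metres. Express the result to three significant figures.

H_L ≈ 11.9 m

V = 4Q/(πD²) = 2.392 m/s; V²/2g = 0.2916 m
Re = 7.07×10^5, ε/D = 3.91×10^-6 → f = 0.01240 (Swamee-Jain)
Major: h_f = f(L/D)·V²/2g = 0.01240·1461·0.2916 = 5.280 m
Minor: ΣK = 22.8; h_m = ΣK·V²/2g = 6.651 m
Total H_L = 5.280 + 6.651 = 11.93 m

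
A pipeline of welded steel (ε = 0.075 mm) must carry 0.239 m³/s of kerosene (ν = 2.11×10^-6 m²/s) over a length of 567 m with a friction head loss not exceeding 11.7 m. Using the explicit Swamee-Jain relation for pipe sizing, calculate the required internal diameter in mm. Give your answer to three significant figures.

D ≈ 330 mm

Swamee-Jain (Type III): D = 0.66·[ε^1.25·(LQ²/(gh_f))^4.75 + ν·Q^9.4·(L/(gh_f))^5.2]^0.04
LQ²/(gh_f) = 0.2822; L/(gh_f) = 4.940
Term 1 = ε^1.25·(…)^4.75 = 1.71×10^-8; Term 2 = ν·Q^9.4·(…)^5.2 = 1.23×10^-8
D = 0.66·(1.71×10^-8 + 1.23×10^-8)^0.04 = 0.3298 m = 330 mm
Check: V = 2.80 m/s, Re = 4.37×10^5, f = 0.01594, h_f = 10.9 m ≈ 11.7 m ✓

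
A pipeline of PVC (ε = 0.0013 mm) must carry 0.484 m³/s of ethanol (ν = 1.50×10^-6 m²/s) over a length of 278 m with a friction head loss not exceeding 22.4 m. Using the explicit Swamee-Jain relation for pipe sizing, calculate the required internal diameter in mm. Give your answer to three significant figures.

Swamee-Jain (Type III): D = 0.66·[ε^1.25·(LQ²/(gh_f))^4.75 + ν·Q^9.4·(L/(gh_f))^5.2]^0.04
LQ²/(gh_f) = 0.2964; L/(gh_f) = 1.265
Term 1 = ε^1.25·(…)^4.75 = 1.36×10^-10; Term 2 = ν·Q^9.4·(…)^5.2 = 5.56×10^-9
D = 0.66·(1.36×10^-10 + 5.56×10^-9)^0.04 = 0.3089 m = 309 mm
Check: V = 6.46 m/s, Re = 1.33×10^6, f = 0.01120, h_f = 21.4 m ≈ 22.4 m ✓

D ≈ 309 mm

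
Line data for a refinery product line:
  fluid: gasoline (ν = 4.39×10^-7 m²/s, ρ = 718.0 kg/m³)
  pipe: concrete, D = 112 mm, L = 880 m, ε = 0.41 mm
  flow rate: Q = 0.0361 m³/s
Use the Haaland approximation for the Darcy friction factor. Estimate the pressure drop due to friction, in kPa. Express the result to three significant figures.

V = 4Q/(πD²) = 4·0.0361/(π·0.112²) = 3.664 m/s
Re = VD/ν = 3.664·0.112/4.39×10^-7 = 9.35×10^5 → turbulent
ε/D = 0.41/112 = 0.00366
Haaland: f = 0.02786
h_f = f(L/D)V²/(2g) = 0.02786·(880/0.112)·3.664²/(2·9.81) = 149.8 m
Δp = ρg·h_f = 718.0·9.81·149.8 = 1055 kPa

Δp ≈ 1060 kPa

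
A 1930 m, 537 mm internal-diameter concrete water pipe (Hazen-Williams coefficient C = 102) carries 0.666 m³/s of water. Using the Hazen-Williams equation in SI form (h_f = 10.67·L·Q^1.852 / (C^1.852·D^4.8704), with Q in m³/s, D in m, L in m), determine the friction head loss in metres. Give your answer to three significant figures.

h_f = 10.67·1930·0.666^1.852 / (102^1.852·0.537^4.8704) = 38.19 m

h_f ≈ 38.2 m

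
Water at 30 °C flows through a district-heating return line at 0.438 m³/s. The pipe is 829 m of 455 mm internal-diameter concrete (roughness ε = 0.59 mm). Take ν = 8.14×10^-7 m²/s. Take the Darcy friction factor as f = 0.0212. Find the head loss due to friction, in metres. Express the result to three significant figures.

h_f ≈ 14.3 m

V = 4Q/(πD²) = 4·0.438/(π·0.455²) = 2.694 m/s
h_f = f(L/D)V²/(2g) = 0.02120·(829/0.455)·2.694²/(2·9.81) = 14.29 m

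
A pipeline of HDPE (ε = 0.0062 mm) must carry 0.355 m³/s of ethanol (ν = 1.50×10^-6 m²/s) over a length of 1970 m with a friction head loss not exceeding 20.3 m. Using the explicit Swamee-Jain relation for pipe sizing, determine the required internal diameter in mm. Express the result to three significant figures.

Swamee-Jain (Type III): D = 0.66·[ε^1.25·(LQ²/(gh_f))^4.75 + ν·Q^9.4·(L/(gh_f))^5.2]^0.04
LQ²/(gh_f) = 1.247; L/(gh_f) = 9.892
Term 1 = ε^1.25·(…)^4.75 = 8.82×10^-7; Term 2 = ν·Q^9.4·(…)^5.2 = 1.33×10^-5
D = 0.66·(8.82×10^-7 + 1.33×10^-5)^0.04 = 0.4223 m = 422 mm
Check: V = 2.53 m/s, Re = 7.14×10^5, f = 0.01259, h_f = 19.2 m ≈ 20.3 m ✓

D ≈ 422 mm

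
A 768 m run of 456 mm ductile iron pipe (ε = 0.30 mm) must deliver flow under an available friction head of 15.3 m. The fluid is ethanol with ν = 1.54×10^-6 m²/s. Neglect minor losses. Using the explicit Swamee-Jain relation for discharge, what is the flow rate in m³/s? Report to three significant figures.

Q ≈ 0.511 m³/s

Swamee-Jain (Type II): Q = -0.965·√(gD⁵h_f/L)·ln[ε/(3.7D) + √(3.17ν²L/(gD³h_f))]
√(gD⁵h_f/L) = √(9.81·0.456⁵·15.3/768) = 0.06207
ε/(3.7D) = 1.78×10^-4; √(3.17ν²L/(gD³h_f)) = 2.01×10^-5
Q = -0.965·0.06207·ln(1.980×10^-4) = 0.5108 m³/s
Check: V = 3.13 m/s, Re = 9.26×10^5, f = 0.01832, h_f = 15.4 m ≈ 15.3 m ✓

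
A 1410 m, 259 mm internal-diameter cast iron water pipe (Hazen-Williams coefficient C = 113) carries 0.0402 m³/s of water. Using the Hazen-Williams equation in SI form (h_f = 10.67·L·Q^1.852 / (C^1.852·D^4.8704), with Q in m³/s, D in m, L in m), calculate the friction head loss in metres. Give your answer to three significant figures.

h_f = 10.67·1410·0.0402^1.852 / (113^1.852·0.259^4.8704) = 4.442 m

h_f ≈ 4.44 m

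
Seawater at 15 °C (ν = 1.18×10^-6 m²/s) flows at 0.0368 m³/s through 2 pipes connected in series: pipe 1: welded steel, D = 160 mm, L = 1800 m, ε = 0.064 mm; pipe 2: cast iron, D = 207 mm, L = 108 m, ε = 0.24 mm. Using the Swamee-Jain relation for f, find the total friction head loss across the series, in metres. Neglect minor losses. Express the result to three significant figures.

Pipe 1: V = 1.830 m/s, Re = 2.48×10^5, ε/D = 4.00×10^-4, f = 0.01801, h_1 = f(L/D)V²/2g = 34.60 m
Pipe 2: V = 1.093 m/s, Re = 1.92×10^5, ε/D = 0.00116, f = 0.02185, h_2 = f(L/D)V²/2g = 0.6947 m
Series → Q common, losses add: H = Σh = 35.30 m

H ≈ 35.3 m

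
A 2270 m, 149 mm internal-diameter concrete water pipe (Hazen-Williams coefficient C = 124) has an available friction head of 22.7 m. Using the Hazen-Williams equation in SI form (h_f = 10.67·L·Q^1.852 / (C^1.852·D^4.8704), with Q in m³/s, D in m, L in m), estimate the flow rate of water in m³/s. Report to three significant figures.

Q ≈ 0.0192 m³/s

Rearranging: Q = [h_f·C^1.852·D^4.8704 / (10.67·L)]^(1/1.852)
Q = [22.7·124^1.852·0.149^4.8704 / (10.67·2270)]^0.540 = 0.01923 m³/s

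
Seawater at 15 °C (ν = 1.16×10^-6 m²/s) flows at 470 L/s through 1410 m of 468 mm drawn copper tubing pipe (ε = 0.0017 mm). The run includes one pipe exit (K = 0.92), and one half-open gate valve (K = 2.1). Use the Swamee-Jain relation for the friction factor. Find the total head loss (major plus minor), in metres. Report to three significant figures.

V = 4Q/(πD²) = 2.732 m/s; V²/2g = 0.3805 m
Re = 1.10×10^6, ε/D = 3.63×10^-6 → f = 0.01152 (Swamee-Jain)
Major: h_f = f(L/D)·V²/2g = 0.01152·3013·0.3805 = 13.20 m
Minor: ΣK = 3.02; h_m = ΣK·V²/2g = 1.149 m
Total H_L = 13.20 + 1.149 = 14.35 m

H_L ≈ 14.4 m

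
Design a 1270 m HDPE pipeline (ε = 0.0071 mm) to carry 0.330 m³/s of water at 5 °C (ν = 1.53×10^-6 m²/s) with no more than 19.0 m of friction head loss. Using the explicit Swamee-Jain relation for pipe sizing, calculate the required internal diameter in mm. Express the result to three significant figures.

Swamee-Jain (Type III): D = 0.66·[ε^1.25·(LQ²/(gh_f))^4.75 + ν·Q^9.4·(L/(gh_f))^5.2]^0.04
LQ²/(gh_f) = 0.7420; L/(gh_f) = 6.814
Term 1 = ε^1.25·(…)^4.75 = 8.88×10^-8; Term 2 = ν·Q^9.4·(…)^5.2 = 9.82×10^-7
D = 0.66·(8.88×10^-8 + 9.82×10^-7)^0.04 = 0.3808 m = 381 mm
Check: V = 2.90 m/s, Re = 7.21×10^5, f = 0.01264, h_f = 18.0 m ≈ 19.0 m ✓

D ≈ 381 mm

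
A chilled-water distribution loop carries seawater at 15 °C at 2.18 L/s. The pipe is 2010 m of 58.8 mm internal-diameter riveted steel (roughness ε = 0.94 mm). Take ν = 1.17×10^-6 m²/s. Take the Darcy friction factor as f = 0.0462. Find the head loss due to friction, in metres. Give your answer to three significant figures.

V = 4Q/(πD²) = 4·0.00218/(π·0.0588²) = 0.8028 m/s
h_f = f(L/D)V²/(2g) = 0.04620·(2010/0.0588)·0.8028²/(2·9.81) = 51.88 m

h_f ≈ 51.9 m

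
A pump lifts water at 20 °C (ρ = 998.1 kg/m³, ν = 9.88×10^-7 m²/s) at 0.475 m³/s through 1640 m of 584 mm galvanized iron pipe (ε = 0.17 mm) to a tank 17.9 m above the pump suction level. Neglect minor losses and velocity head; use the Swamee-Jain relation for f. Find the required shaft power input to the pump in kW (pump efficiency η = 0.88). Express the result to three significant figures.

P_shaft ≈ 132 kW

V = 4Q/(πD²) = 1.773 m/s; Re = 1.05×10^6; ε/D = 2.91×10^-4; f = 0.01564
h_f = f(L/D)V²/2g = 7.041 m
Total head H = z + h_f = 17.9 + 7.041 = 24.94 m
P_hyd = ρgQH = 998.1·9.81·0.475·24.94 = 116.0 kW
P_shaft = P_hyd/η = 116.0/0.88 = 131.8 kW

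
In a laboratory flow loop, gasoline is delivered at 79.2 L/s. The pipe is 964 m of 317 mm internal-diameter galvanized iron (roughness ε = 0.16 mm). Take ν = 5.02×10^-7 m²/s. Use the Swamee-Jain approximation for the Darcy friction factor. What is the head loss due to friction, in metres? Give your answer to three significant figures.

h_f ≈ 2.75 m

V = 4Q/(πD²) = 4·0.0792/(π·0.317²) = 1.003 m/s
Re = VD/ν = 1.003·0.317/5.02×10^-7 = 6.34×10^5 → turbulent
ε/D = 0.16/317 = 5.05×10^-4
Swamee-Jain: f = 0.01761
h_f = f(L/D)V²/(2g) = 0.01761·(964/0.317)·1.003²/(2·9.81) = 2.749 m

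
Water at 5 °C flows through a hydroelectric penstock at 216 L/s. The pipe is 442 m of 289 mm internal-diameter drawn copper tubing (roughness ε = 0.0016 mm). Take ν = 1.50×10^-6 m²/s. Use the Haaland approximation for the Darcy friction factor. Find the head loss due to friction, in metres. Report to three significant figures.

V = 4Q/(πD²) = 4·0.216/(π·0.289²) = 3.293 m/s
Re = VD/ν = 3.293·0.289/1.50×10^-6 = 6.34×10^5 → turbulent
ε/D = 0.0016/289 = 5.54×10^-6
Haaland: f = 0.01260
h_f = f(L/D)V²/(2g) = 0.01260·(442/0.289)·3.293²/(2·9.81) = 10.65 m

h_f ≈ 10.6 m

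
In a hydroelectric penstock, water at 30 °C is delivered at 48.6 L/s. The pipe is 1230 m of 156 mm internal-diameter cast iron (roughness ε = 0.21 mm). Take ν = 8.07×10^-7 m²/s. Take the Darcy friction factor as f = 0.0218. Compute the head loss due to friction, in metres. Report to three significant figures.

V = 4Q/(πD²) = 4·0.0486/(π·0.156²) = 2.543 m/s
h_f = f(L/D)V²/(2g) = 0.02180·(1230/0.156)·2.543²/(2·9.81) = 56.64 m

h_f ≈ 56.6 m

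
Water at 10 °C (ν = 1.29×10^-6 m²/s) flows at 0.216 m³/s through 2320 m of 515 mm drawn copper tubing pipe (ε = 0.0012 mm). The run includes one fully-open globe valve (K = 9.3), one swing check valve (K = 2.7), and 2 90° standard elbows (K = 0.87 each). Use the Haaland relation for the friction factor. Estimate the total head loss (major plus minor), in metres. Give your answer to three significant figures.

V = 4Q/(πD²) = 1.037 m/s; V²/2g = 0.05480 m
Re = 4.14×10^5, ε/D = 2.33×10^-6 → f = 0.01354 (Haaland)
Major: h_f = f(L/D)·V²/2g = 0.01354·4505·0.05480 = 3.342 m
Minor: ΣK = 13.7; h_m = ΣK·V²/2g = 0.7530 m
Total H_L = 3.342 + 0.7530 = 4.095 m

H_L ≈ 4.10 m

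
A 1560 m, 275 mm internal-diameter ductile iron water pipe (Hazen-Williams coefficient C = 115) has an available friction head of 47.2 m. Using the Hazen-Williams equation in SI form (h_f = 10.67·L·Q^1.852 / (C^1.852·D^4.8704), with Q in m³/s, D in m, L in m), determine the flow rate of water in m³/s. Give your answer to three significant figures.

Q ≈ 0.162 m³/s

Rearranging: Q = [h_f·C^1.852·D^4.8704 / (10.67·L)]^(1/1.852)
Q = [47.2·115^1.852·0.275^4.8704 / (10.67·1560)]^0.540 = 0.1625 m³/s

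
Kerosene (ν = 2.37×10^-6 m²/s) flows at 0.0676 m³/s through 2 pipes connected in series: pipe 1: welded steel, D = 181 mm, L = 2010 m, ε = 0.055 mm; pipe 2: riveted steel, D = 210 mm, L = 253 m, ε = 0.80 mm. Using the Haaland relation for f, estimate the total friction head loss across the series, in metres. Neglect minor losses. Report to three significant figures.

Pipe 1: V = 2.627 m/s, Re = 2.01×10^5, ε/D = 3.04×10^-4, f = 0.01752, h_1 = f(L/D)V²/2g = 68.46 m
Pipe 2: V = 1.952 m/s, Re = 1.73×10^5, ε/D = 0.00381, f = 0.02866, h_2 = f(L/D)V²/2g = 6.704 m
Series → Q common, losses add: H = Σh = 75.17 m

H ≈ 75.2 m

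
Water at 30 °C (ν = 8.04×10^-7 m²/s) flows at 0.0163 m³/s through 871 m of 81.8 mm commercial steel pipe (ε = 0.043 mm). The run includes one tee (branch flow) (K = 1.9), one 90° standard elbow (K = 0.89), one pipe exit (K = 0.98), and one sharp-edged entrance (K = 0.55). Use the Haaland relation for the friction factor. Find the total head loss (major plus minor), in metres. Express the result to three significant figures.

V = 4Q/(πD²) = 3.102 m/s; V²/2g = 0.4903 m
Re = 3.16×10^5, ε/D = 5.26×10^-4 → f = 0.01816 (Haaland)
Major: h_f = f(L/D)·V²/2g = 0.01816·10648·0.4903 = 94.83 m
Minor: ΣK = 4.32; h_m = ΣK·V²/2g = 2.118 m
Total H_L = 94.83 + 2.118 = 96.95 m

H_L ≈ 96.9 m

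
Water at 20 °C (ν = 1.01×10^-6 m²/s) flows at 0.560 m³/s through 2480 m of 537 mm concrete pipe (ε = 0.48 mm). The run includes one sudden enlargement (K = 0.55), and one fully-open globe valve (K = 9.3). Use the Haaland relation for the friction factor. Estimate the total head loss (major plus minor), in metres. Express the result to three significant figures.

V = 4Q/(πD²) = 2.473 m/s; V²/2g = 0.3116 m
Re = 1.31×10^6, ε/D = 8.94×10^-4 → f = 0.01937 (Haaland)
Major: h_f = f(L/D)·V²/2g = 0.01937·4618·0.3116 = 27.87 m
Minor: ΣK = 9.85; h_m = ΣK·V²/2g = 3.069 m
Total H_L = 27.87 + 3.069 = 30.94 m

H_L ≈ 30.9 m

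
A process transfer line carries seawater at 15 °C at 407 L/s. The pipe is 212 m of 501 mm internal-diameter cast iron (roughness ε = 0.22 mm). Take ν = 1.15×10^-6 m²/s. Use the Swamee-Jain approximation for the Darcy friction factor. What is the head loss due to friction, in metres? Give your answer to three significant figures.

h_f ≈ 1.56 m

V = 4Q/(πD²) = 4·0.407/(π·0.501²) = 2.065 m/s
Re = VD/ν = 2.065·0.501/1.15×10^-6 = 8.99×10^5 → turbulent
ε/D = 0.22/501 = 4.39×10^-4
Swamee-Jain: f = 0.01693
h_f = f(L/D)V²/(2g) = 0.01693·(212/0.501)·2.065²/(2·9.81) = 1.557 m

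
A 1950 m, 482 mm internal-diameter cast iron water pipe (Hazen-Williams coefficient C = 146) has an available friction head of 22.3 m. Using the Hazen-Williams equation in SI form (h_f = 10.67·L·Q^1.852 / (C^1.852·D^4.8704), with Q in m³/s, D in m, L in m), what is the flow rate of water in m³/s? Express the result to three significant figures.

Rearranging: Q = [h_f·C^1.852·D^4.8704 / (10.67·L)]^(1/1.852)
Q = [22.3·146^1.852·0.482^4.8704 / (10.67·1950)]^0.540 = 0.5336 m³/s

Q ≈ 0.534 m³/s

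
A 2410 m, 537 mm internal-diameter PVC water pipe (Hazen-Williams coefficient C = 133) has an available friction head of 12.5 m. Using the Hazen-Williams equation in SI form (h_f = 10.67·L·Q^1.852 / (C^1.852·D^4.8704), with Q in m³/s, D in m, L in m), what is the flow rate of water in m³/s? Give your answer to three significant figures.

Rearranging: Q = [h_f·C^1.852·D^4.8704 / (10.67·L)]^(1/1.852)
Q = [12.5·133^1.852·0.537^4.8704 / (10.67·2410)]^0.540 = 0.4214 m³/s

Q ≈ 0.421 m³/s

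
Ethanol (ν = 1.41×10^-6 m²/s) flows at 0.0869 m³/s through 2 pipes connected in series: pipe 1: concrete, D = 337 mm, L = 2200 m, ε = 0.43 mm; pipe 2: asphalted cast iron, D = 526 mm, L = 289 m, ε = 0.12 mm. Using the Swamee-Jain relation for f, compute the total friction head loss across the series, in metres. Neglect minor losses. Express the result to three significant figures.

H ≈ 7.05 m

Pipe 1: V = 0.9742 m/s, Re = 2.33×10^5, ε/D = 0.00128, f = 0.02205, h_1 = f(L/D)V²/2g = 6.965 m
Pipe 2: V = 0.3999 m/s, Re = 1.49×10^5, ε/D = 2.28×10^-4, f = 0.01802, h_2 = f(L/D)V²/2g = 0.08068 m
Series → Q common, losses add: H = Σh = 7.046 m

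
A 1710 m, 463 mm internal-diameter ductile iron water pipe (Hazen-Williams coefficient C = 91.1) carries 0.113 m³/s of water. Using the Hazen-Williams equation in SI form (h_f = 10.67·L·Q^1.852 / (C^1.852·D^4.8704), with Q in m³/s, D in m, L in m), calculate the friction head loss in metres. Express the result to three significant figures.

h_f = 10.67·1710·0.113^1.852 / (91.1^1.852·0.463^4.8704) = 3.215 m

h_f ≈ 3.22 m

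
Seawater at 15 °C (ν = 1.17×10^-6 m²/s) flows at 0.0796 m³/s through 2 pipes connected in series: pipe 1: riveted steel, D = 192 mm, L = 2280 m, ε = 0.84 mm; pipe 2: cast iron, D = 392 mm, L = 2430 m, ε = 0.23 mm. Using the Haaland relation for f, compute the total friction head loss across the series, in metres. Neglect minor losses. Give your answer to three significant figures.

H ≈ 137 m

Pipe 1: V = 2.749 m/s, Re = 4.51×10^5, ε/D = 0.00437, f = 0.02945, h_1 = f(L/D)V²/2g = 134.7 m
Pipe 2: V = 0.6596 m/s, Re = 2.21×10^5, ε/D = 5.87×10^-4, f = 0.01894, h_2 = f(L/D)V²/2g = 2.603 m
Series → Q common, losses add: H = Σh = 137.3 m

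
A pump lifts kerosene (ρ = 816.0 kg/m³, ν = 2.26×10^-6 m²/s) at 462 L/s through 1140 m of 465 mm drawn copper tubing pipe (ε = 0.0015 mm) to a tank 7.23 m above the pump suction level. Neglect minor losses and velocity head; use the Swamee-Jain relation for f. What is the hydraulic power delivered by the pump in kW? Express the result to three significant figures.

P_hyd ≈ 70.8 kW

V = 4Q/(πD²) = 2.720 m/s; Re = 5.60×10^5; ε/D = 3.23×10^-6; f = 0.01289
h_f = f(L/D)V²/2g = 11.92 m
Total head H = z + h_f = 7.23 + 11.92 = 19.15 m
P_hyd = ρgQH = 816.0·9.81·0.462·19.15 = 70.81 kW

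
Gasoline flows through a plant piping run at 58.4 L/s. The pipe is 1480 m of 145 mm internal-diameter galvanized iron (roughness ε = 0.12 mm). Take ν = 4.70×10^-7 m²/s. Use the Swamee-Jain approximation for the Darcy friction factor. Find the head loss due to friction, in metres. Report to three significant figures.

V = 4Q/(πD²) = 4·0.0584/(π·0.145²) = 3.537 m/s
Re = VD/ν = 3.537·0.145/4.70×10^-7 = 1.09×10^6 → turbulent
ε/D = 0.12/145 = 8.28×10^-4
Swamee-Jain: f = 0.01917
h_f = f(L/D)V²/(2g) = 0.01917·(1480/0.145)·3.537²/(2·9.81) = 124.7 m

h_f ≈ 125 m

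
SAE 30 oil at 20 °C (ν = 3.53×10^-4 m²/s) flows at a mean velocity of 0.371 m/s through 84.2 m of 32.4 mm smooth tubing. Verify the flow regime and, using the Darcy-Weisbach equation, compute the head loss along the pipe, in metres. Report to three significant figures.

Re = VD/ν = 0.371·0.03240/3.53×10^-4 = 34.1 → laminar (Re < 2300)
f = 64/Re = 1.879
h_f = f(L/D)V²/(2g) = 1.879·(84.2/0.03240)·0.371²/(2·9.81) = 34.27 m

h_f ≈ 34.3 m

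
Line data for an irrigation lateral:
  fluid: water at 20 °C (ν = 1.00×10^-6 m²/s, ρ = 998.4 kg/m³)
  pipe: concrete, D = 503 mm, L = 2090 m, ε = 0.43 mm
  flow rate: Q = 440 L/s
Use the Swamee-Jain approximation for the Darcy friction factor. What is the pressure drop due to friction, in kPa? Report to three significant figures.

V = 4Q/(πD²) = 4·0.440/(π·0.503²) = 2.214 m/s
Re = VD/ν = 2.214·0.503/1.00×10^-6 = 1.11×10^6 → turbulent
ε/D = 0.43/503 = 8.55×10^-4
Swamee-Jain: f = 0.01930
h_f = f(L/D)V²/(2g) = 0.01930·(2090/0.503)·2.214²/(2·9.81) = 20.04 m
Δp = ρg·h_f = 998.4·9.81·20.04 = 196.3 kPa

Δp ≈ 196 kPa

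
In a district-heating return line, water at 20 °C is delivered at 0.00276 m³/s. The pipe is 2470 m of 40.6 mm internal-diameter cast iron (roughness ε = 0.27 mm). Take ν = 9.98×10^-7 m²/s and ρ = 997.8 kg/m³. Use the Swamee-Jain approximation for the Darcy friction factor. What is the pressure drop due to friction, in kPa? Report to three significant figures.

Δp ≈ 4740 kPa

V = 4Q/(πD²) = 4·0.00276/(π·0.0406²) = 2.132 m/s
Re = VD/ν = 2.132·0.0406/9.98×10^-7 = 8.67×10^4 → turbulent
ε/D = 0.27/40.6 = 0.00665
Swamee-Jain: f = 0.03434
h_f = f(L/D)V²/(2g) = 0.03434·(2470/0.0406)·2.132²/(2·9.81) = 484.0 m
Δp = ρg·h_f = 997.8·9.81·484.0 = 4737 kPa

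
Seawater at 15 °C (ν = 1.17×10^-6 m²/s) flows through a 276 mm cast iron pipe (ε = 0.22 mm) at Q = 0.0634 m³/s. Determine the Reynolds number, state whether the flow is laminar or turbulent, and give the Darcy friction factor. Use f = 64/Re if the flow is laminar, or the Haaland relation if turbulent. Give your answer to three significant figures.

V = 4Q/(πD²) = 1.060 m/s
Re = VD/ν = 1.060·0.276/1.17×10^-6 = 2.50×10^5
Re > 4000 → turbulent; ε/D = 7.97×10^-4
Haaland: f = 0.01980

Re ≈ 2.50×10^5; turbulent; f ≈ 0.0198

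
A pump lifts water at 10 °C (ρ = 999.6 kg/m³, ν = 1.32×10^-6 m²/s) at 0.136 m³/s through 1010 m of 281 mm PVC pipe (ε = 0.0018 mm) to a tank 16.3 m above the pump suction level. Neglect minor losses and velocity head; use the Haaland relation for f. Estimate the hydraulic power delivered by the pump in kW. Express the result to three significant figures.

P_hyd ≈ 37.4 kW

V = 4Q/(πD²) = 2.193 m/s; Re = 4.67×10^5; ε/D = 6.41×10^-6; f = 0.01329
h_f = f(L/D)V²/2g = 11.71 m
Total head H = z + h_f = 16.3 + 11.71 = 28.01 m
P_hyd = ρgQH = 999.6·9.81·0.136·28.01 = 37.36 kW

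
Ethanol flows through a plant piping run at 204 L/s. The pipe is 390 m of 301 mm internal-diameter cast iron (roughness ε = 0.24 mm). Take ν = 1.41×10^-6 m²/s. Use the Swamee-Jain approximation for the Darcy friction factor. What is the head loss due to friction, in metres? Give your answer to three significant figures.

h_f ≈ 10.5 m

V = 4Q/(πD²) = 4·0.204/(π·0.301²) = 2.867 m/s
Re = VD/ν = 2.867·0.301/1.41×10^-6 = 6.12×10^5 → turbulent
ε/D = 0.24/301 = 7.97×10^-4
Swamee-Jain: f = 0.01929
h_f = f(L/D)V²/(2g) = 0.01929·(390/0.301)·2.867²/(2·9.81) = 10.47 m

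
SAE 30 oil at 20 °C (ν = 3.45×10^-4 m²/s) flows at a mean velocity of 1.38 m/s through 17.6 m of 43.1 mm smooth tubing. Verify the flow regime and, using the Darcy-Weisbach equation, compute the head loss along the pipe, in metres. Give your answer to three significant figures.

h_f ≈ 14.7 m

Re = VD/ν = 1.38·0.04310/3.45×10^-4 = 172 → laminar (Re < 2300)
f = 64/Re = 0.3712
h_f = f(L/D)V²/(2g) = 0.3712·(17.6/0.04310)·1.38²/(2·9.81) = 14.71 m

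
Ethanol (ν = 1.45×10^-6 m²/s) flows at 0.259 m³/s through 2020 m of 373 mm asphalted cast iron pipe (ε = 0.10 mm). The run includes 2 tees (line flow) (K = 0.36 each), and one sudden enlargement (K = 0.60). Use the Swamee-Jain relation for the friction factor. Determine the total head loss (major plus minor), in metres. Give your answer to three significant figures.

V = 4Q/(πD²) = 2.370 m/s; V²/2g = 0.2863 m
Re = 6.10×10^5, ε/D = 2.68×10^-4 → f = 0.01589 (Swamee-Jain)
Major: h_f = f(L/D)·V²/2g = 0.01589·5416·0.2863 = 24.65 m
Minor: ΣK = 1.32; h_m = ΣK·V²/2g = 0.3780 m
Total H_L = 24.65 + 0.3780 = 25.02 m

H_L ≈ 25.0 m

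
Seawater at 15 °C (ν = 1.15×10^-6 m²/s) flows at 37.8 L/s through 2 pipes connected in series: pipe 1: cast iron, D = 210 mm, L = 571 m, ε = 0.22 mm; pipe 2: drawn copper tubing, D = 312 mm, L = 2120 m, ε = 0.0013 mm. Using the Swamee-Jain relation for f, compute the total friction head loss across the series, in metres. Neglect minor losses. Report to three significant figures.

H ≈ 4.96 m

Pipe 1: V = 1.091 m/s, Re = 1.99×10^5, ε/D = 0.00105, f = 0.02138, h_1 = f(L/D)V²/2g = 3.529 m
Pipe 2: V = 0.4944 m/s, Re = 1.34×10^5, ε/D = 4.17×10^-6, f = 0.01685, h_2 = f(L/D)V²/2g = 1.426 m
Series → Q common, losses add: H = Σh = 4.955 m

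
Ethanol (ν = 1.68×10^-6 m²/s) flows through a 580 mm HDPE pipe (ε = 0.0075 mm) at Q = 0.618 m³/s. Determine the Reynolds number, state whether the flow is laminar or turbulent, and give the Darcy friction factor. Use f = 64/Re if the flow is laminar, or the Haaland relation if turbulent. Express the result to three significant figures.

V = 4Q/(πD²) = 2.339 m/s
Re = VD/ν = 2.339·0.580/1.68×10^-6 = 8.08×10^5
Re > 4000 → turbulent; ε/D = 1.29×10^-5
Haaland: f = 0.01222

Re ≈ 8.08×10^5; turbulent; f ≈ 0.0122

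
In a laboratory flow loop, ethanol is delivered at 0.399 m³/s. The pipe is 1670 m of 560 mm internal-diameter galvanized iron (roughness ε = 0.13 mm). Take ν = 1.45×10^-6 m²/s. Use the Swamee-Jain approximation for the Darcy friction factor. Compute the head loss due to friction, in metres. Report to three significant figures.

V = 4Q/(πD²) = 4·0.399/(π·0.560²) = 1.620 m/s
Re = VD/ν = 1.620·0.560/1.45×10^-6 = 6.26×10^5 → turbulent
ε/D = 0.13/560 = 2.32×10^-4
Swamee-Jain: f = 0.01554
h_f = f(L/D)V²/(2g) = 0.01554·(1670/0.560)·1.620²/(2·9.81) = 6.200 m

h_f ≈ 6.20 m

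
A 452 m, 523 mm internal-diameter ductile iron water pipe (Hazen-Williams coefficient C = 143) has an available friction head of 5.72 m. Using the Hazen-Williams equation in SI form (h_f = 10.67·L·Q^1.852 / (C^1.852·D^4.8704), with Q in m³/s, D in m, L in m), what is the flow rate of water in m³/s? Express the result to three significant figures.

Rearranging: Q = [h_f·C^1.852·D^4.8704 / (10.67·L)]^(1/1.852)
Q = [5.72·143^1.852·0.523^4.8704 / (10.67·452)]^0.540 = 0.6842 m³/s

Q ≈ 0.684 m³/s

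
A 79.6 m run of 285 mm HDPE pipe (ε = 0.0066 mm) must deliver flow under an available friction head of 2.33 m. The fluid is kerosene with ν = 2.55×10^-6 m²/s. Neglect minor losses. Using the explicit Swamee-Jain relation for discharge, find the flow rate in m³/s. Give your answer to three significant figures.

Swamee-Jain (Type II): Q = -0.965·√(gD⁵h_f/L)·ln[ε/(3.7D) + √(3.17ν²L/(gD³h_f))]
√(gD⁵h_f/L) = √(9.81·0.285⁵·2.33/79.6) = 0.02324
ε/(3.7D) = 6.26×10^-6; √(3.17ν²L/(gD³h_f)) = 5.57×10^-5
Q = -0.965·0.02324·ln(6.194×10^-5) = 0.2173 m³/s
Check: V = 3.41 m/s, Re = 3.81×10^5, f = 0.01406, h_f = 2.32 m ≈ 2.33 m ✓

Q ≈ 0.217 m³/s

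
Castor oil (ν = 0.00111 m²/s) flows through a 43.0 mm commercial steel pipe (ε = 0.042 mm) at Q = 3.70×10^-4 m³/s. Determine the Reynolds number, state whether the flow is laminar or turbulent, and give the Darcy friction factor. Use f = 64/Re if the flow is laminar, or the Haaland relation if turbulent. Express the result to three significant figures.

V = 4Q/(πD²) = 0.2548 m/s
Re = VD/ν = 0.2548·0.0430/0.00111 = 9.87
Re < 2300 → laminar → f = 64/Re = 6.484

Re ≈ 9.87; laminar; f = 64/Re ≈ 6.48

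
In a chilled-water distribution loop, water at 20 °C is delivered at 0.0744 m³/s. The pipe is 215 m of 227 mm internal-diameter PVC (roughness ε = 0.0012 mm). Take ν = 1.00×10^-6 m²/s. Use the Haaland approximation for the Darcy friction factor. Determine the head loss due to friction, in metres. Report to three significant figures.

V = 4Q/(πD²) = 4·0.0744/(π·0.227²) = 1.838 m/s
Re = VD/ν = 1.838·0.227/1.00×10^-6 = 4.17×10^5 → turbulent
ε/D = 0.0012/227 = 5.29×10^-6
Haaland: f = 0.01355
h_f = f(L/D)V²/(2g) = 0.01355·(215/0.227)·1.838²/(2·9.81) = 2.210 m

h_f ≈ 2.21 m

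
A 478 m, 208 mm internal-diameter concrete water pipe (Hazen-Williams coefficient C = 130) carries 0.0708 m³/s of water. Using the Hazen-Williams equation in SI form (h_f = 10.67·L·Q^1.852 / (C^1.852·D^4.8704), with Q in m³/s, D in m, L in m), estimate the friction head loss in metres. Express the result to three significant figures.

h_f ≈ 9.64 m

h_f = 10.67·478·0.0708^1.852 / (130^1.852·0.208^4.8704) = 9.641 m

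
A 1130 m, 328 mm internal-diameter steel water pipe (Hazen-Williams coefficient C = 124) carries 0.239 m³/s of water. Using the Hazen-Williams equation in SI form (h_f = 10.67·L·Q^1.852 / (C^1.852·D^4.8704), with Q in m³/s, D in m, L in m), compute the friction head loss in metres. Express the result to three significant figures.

h_f = 10.67·1130·0.239^1.852 / (124^1.852·0.328^4.8704) = 25.76 m

h_f ≈ 25.8 m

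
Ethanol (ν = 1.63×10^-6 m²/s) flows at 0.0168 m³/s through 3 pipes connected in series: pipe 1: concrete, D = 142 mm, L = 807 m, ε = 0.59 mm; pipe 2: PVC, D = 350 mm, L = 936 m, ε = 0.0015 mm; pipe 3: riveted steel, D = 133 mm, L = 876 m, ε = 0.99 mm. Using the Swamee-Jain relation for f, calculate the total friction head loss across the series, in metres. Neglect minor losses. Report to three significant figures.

H ≈ 27.3 m

Pipe 1: V = 1.061 m/s, Re = 9.24×10^4, ε/D = 0.00415, f = 0.03014, h_1 = f(L/D)V²/2g = 9.824 m
Pipe 2: V = 0.1746 m/s, Re = 3.75×10^4, ε/D = 4.29×10^-6, f = 0.02219, h_2 = f(L/D)V²/2g = 0.09222 m
Pipe 3: V = 1.209 m/s, Re = 9.87×10^4, ε/D = 0.00744, f = 0.03537, h_3 = f(L/D)V²/2g = 17.36 m
Series → Q common, losses add: H = Σh = 27.28 m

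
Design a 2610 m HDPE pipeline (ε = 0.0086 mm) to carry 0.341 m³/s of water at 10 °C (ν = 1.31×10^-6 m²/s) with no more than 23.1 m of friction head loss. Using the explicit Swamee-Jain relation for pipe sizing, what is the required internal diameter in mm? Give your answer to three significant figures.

D ≈ 428 mm

Swamee-Jain (Type III): D = 0.66·[ε^1.25·(LQ²/(gh_f))^4.75 + ν·Q^9.4·(L/(gh_f))^5.2]^0.04
LQ²/(gh_f) = 1.339; L/(gh_f) = 11.52
Term 1 = ε^1.25·(…)^4.75 = 1.87×10^-6; Term 2 = ν·Q^9.4·(…)^5.2 = 1.75×10^-5
D = 0.66·(1.87×10^-6 + 1.75×10^-5)^0.04 = 0.4276 m = 428 mm
Check: V = 2.37 m/s, Re = 7.75×10^5, f = 0.01253, h_f = 22.0 m ≈ 23.1 m ✓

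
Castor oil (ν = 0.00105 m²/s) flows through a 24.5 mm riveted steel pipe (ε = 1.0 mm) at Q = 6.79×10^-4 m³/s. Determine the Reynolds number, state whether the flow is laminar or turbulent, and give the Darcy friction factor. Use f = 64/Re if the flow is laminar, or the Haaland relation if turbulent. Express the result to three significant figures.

V = 4Q/(πD²) = 1.440 m/s
Re = VD/ν = 1.440·0.0245/0.00105 = 33.6
Re < 2300 → laminar → f = 64/Re = 1.904

Re ≈ 33.6; laminar; f = 64/Re ≈ 1.90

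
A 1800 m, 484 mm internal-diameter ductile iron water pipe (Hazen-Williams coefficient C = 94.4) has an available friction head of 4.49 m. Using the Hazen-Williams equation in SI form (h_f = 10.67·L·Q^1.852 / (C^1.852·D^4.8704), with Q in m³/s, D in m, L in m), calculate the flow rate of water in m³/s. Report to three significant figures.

Q ≈ 0.153 m³/s

Rearranging: Q = [h_f·C^1.852·D^4.8704 / (10.67·L)]^(1/1.852)
Q = [4.49·94.4^1.852·0.484^4.8704 / (10.67·1800)]^0.540 = 0.1533 m³/s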